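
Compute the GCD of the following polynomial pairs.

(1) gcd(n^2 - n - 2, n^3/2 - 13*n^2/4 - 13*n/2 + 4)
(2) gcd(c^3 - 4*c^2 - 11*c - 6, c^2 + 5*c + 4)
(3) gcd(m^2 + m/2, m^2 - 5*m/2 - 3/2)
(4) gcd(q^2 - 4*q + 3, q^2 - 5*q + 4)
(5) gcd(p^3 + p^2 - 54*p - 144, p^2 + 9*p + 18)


(1) = gcd((n - 2)*(n + 1), (n/2 + 1)*(n - 8)*(n - 1/2)) = 1
(2) = c + 1
(3) = m + 1/2
(4) = gcd((q - 3)*(q - 1), (q - 4)*(q - 1)) = q - 1
(5) = p^2 + 9*p + 18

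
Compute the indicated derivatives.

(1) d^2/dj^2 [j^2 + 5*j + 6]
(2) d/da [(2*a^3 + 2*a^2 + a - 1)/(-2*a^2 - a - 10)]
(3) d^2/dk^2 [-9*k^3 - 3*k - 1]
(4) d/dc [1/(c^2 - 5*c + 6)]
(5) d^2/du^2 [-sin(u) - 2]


(1) = 2
(2) = (-4*a^4 - 4*a^3 - 60*a^2 - 44*a - 11)/(4*a^4 + 4*a^3 + 41*a^2 + 20*a + 100)
(3) = -54*k
(4) = (5 - 2*c)/(c^2 - 5*c + 6)^2
(5) = sin(u)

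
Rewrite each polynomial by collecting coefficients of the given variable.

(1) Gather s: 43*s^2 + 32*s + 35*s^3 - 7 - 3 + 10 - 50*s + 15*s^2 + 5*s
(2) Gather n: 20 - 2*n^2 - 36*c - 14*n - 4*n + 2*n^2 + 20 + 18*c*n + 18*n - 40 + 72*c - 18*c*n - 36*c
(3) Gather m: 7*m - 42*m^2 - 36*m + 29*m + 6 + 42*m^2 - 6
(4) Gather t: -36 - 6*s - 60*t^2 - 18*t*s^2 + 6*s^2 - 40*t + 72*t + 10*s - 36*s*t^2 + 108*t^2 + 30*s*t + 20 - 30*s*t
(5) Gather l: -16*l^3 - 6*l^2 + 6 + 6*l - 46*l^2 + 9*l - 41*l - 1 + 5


(1) = 35*s^3 + 58*s^2 - 13*s
(2) = 0
(3) = 0
(4) = 6*s^2 + 4*s + t^2*(48 - 36*s) + t*(32 - 18*s^2) - 16
(5) = -16*l^3 - 52*l^2 - 26*l + 10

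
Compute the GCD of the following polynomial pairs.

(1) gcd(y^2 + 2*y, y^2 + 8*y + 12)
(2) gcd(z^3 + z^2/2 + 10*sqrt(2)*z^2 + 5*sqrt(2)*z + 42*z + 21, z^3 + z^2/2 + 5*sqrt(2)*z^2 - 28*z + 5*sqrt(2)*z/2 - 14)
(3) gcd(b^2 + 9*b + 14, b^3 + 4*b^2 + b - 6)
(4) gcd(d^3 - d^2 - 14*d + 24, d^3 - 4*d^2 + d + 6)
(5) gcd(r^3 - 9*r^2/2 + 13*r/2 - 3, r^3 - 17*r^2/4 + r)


(1) = y + 2
(2) = gcd((z + 1/2)*(z + 3*sqrt(2))*(z + 7*sqrt(2)), (z + 1/2)*(z - 2*sqrt(2))*(z + 7*sqrt(2))) = z^2 + z*(1/2 + 7*sqrt(2)) + 7*sqrt(2)/2
(3) = b + 2
(4) = d^2 - 5*d + 6
(5) = gcd((r - 2)*(r - 3/2)*(r - 1), r*(r - 4)*(r - 1/4)) = 1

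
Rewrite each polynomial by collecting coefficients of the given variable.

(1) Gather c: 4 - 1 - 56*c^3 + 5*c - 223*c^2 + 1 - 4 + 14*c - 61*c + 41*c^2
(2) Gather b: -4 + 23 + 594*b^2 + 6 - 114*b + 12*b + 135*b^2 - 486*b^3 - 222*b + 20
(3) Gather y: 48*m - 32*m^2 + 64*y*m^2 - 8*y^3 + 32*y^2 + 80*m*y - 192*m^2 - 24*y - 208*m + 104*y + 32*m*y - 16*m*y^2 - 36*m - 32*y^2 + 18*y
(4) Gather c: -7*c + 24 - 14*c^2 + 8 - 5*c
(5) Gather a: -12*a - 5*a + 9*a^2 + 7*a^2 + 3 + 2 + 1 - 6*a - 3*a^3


(1) = -56*c^3 - 182*c^2 - 42*c
(2) = -486*b^3 + 729*b^2 - 324*b + 45
(3) = -224*m^2 - 16*m*y^2 - 196*m - 8*y^3 + y*(64*m^2 + 112*m + 98)
(4) = -14*c^2 - 12*c + 32
(5) = -3*a^3 + 16*a^2 - 23*a + 6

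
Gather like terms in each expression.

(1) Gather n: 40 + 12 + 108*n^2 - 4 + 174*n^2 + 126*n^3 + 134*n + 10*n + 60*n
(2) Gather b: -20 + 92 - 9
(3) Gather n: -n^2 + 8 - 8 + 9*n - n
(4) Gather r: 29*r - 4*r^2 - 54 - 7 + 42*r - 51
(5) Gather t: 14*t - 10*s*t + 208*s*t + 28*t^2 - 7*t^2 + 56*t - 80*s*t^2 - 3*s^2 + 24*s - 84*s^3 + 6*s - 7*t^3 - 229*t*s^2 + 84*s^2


(1) = 126*n^3 + 282*n^2 + 204*n + 48
(2) = 63
(3) = -n^2 + 8*n
(4) = -4*r^2 + 71*r - 112
(5) = -84*s^3 + 81*s^2 + 30*s - 7*t^3 + t^2*(21 - 80*s) + t*(-229*s^2 + 198*s + 70)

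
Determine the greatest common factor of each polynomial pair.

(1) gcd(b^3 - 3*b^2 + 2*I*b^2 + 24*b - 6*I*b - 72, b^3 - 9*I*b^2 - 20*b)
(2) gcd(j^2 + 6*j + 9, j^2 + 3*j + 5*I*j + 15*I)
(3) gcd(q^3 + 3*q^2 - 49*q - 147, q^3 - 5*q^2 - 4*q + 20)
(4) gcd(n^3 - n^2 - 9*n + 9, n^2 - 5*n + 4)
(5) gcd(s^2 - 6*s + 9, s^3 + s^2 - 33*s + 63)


(1) = gcd((b - 3)*(b - 4*I)*(b + 6*I), b*(b - 5*I)*(b - 4*I)) = b - 4*I
(2) = gcd((j + 3)^2, (j + 3)*(j + 5*I)) = j + 3
(3) = 1
(4) = gcd((n - 3)*(n - 1)*(n + 3), (n - 4)*(n - 1)) = n - 1
(5) = gcd((s - 3)^2, (s - 3)^2*(s + 7)) = s^2 - 6*s + 9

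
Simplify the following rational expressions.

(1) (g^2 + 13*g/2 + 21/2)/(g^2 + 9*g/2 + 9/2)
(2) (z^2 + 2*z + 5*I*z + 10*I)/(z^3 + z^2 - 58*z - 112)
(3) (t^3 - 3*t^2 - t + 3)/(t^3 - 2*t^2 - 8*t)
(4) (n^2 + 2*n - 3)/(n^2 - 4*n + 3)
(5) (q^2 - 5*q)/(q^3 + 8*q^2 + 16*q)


(1) = (2*g + 7)/(2*g + 3)
(2) = (z + 5*I)/(z^2 - z - 56)
(3) = (t^3 - 3*t^2 - t + 3)/(t^3 - 2*t^2 - 8*t)
(4) = (n + 3)/(n - 3)
(5) = (q - 5)/(q^2 + 8*q + 16)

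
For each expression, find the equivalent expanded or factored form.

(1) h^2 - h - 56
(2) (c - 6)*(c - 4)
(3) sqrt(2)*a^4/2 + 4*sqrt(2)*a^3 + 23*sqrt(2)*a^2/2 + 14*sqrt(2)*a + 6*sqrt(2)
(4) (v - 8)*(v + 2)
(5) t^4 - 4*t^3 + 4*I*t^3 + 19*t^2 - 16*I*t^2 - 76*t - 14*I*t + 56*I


(1) = (h - 8)*(h + 7)
(2) = c^2 - 10*c + 24
(3) = (a + 1)*(a + 2)*(a + 3)*(sqrt(2)*a/2 + sqrt(2))
(4) = v^2 - 6*v - 16
(5) = (t - 4)*(t - 2*I)*(t - I)*(t + 7*I)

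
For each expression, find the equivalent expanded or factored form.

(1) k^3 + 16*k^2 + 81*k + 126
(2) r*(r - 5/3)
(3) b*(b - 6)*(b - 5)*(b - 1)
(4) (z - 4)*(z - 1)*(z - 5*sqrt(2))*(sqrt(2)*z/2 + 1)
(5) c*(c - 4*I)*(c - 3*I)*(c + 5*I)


(1) = (k + 3)*(k + 6)*(k + 7)
(2) = r^2 - 5*r/3
(3) = b^4 - 12*b^3 + 41*b^2 - 30*b
(4) = sqrt(2)*z^4/2 - 4*z^3 - 5*sqrt(2)*z^3/2 - 3*sqrt(2)*z^2 + 20*z^2 - 16*z + 25*sqrt(2)*z - 20*sqrt(2)
(5) = c^4 - 2*I*c^3 + 23*c^2 - 60*I*c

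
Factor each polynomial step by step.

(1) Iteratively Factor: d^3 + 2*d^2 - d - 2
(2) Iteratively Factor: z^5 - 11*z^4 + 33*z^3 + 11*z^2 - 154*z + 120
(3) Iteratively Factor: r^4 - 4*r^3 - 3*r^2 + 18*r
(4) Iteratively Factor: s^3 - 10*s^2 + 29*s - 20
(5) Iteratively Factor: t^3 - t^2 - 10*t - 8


(1) = (d + 1)*(d^2 + d - 2) = (d + 1)*(d + 2)*(d - 1)
(2) = (z - 5)*(z^4 - 6*z^3 + 3*z^2 + 26*z - 24) = (z - 5)*(z + 2)*(z^3 - 8*z^2 + 19*z - 12) = (z - 5)*(z - 1)*(z + 2)*(z^2 - 7*z + 12) = (z - 5)*(z - 4)*(z - 1)*(z + 2)*(z - 3)
(3) = (r - 3)*(r^3 - r^2 - 6*r) = (r - 3)*(r + 2)*(r^2 - 3*r) = (r - 3)^2*(r + 2)*(r)
(4) = (s - 4)*(s^2 - 6*s + 5) = (s - 5)*(s - 4)*(s - 1)
(5) = (t + 1)*(t^2 - 2*t - 8) = (t + 1)*(t + 2)*(t - 4)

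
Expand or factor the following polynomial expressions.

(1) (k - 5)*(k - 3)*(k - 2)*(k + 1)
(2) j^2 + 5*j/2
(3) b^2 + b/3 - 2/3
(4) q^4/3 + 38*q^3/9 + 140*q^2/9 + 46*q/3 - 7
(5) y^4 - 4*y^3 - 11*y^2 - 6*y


(1) = k^4 - 9*k^3 + 21*k^2 + k - 30
(2) = j*(j + 5/2)
(3) = (b - 2/3)*(b + 1)
(4) = (q/3 + 1)*(q - 1/3)*(q + 3)*(q + 7)
(5) = y*(y - 6)*(y + 1)^2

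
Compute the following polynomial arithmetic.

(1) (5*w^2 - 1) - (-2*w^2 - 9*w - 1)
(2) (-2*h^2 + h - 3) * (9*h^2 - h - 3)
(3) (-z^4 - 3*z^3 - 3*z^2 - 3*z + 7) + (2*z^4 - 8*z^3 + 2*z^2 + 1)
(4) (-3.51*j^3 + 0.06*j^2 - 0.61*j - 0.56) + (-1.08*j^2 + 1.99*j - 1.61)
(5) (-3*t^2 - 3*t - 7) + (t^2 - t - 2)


(1) = 7*w^2 + 9*w
(2) = -18*h^4 + 11*h^3 - 22*h^2 + 9
(3) = z^4 - 11*z^3 - z^2 - 3*z + 8
(4) = -3.51*j^3 - 1.02*j^2 + 1.38*j - 2.17
(5) = -2*t^2 - 4*t - 9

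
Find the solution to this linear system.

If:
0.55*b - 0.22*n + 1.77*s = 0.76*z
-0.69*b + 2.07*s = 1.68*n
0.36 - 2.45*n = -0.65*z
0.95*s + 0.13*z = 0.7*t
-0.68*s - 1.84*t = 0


Then:
b = -0.21
n = 0.11
s = 0.02
t = -0.01
z = -0.15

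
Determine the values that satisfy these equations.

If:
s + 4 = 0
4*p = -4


Then:
p = -1
s = -4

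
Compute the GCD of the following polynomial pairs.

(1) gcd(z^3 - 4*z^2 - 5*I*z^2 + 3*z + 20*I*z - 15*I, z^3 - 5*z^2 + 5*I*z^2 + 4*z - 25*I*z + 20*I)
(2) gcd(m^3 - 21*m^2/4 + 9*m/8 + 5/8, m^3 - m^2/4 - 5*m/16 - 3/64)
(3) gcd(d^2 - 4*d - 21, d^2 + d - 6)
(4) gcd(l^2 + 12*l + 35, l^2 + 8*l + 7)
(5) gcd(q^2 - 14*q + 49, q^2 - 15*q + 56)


(1) = gcd((z - 3)*(z - 1)*(z - 5*I), (z - 4)*(z - 1)*(z + 5*I)) = z - 1
(2) = m + 1/4
(3) = gcd((d - 7)*(d + 3), (d - 2)*(d + 3)) = d + 3
(4) = l + 7
(5) = gcd((q - 7)^2, (q - 8)*(q - 7)) = q - 7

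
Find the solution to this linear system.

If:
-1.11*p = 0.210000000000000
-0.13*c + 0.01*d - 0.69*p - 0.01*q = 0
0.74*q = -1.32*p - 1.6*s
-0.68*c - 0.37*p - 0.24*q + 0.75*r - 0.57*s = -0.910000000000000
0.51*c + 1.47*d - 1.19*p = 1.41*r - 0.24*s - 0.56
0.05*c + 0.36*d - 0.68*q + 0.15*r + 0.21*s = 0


Then:
c = 0.95
d = -1.23
p = -0.19
q = -0.52
r = -0.31
s = 0.40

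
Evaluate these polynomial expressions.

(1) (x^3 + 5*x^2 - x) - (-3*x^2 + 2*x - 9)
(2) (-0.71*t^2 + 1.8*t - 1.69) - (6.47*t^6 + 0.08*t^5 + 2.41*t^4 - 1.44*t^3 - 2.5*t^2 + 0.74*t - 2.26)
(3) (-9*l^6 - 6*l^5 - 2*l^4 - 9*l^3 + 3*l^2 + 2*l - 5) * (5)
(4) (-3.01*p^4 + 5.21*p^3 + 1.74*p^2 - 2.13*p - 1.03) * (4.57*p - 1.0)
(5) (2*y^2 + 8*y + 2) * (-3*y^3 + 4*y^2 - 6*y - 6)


(1) = x^3 + 8*x^2 - 3*x + 9
(2) = -6.47*t^6 - 0.08*t^5 - 2.41*t^4 + 1.44*t^3 + 1.79*t^2 + 1.06*t + 0.57
(3) = -45*l^6 - 30*l^5 - 10*l^4 - 45*l^3 + 15*l^2 + 10*l - 25
(4) = -13.7557*p^5 + 26.8197*p^4 + 2.7418*p^3 - 11.4741*p^2 - 2.5771*p + 1.03
(5) = -6*y^5 - 16*y^4 + 14*y^3 - 52*y^2 - 60*y - 12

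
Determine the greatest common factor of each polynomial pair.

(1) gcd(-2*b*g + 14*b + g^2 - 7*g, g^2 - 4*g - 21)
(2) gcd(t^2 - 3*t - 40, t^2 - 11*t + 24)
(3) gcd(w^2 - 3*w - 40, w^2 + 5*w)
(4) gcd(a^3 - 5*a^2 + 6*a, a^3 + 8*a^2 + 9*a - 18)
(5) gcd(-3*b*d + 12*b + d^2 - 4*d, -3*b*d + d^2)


(1) = g - 7
(2) = gcd((t - 8)*(t + 5), (t - 8)*(t - 3)) = t - 8
(3) = w + 5
(4) = gcd(a*(a - 3)*(a - 2), (a - 1)*(a + 3)*(a + 6)) = 1
(5) = gcd((-3*b + d)*(d - 4), d*(-3*b + d)) = 3*b - d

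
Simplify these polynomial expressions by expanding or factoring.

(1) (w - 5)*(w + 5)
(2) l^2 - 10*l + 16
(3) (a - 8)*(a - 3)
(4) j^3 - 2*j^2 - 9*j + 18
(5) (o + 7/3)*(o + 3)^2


(1) = w^2 - 25
(2) = (l - 8)*(l - 2)
(3) = a^2 - 11*a + 24
(4) = (j - 3)*(j - 2)*(j + 3)
(5) = o^3 + 25*o^2/3 + 23*o + 21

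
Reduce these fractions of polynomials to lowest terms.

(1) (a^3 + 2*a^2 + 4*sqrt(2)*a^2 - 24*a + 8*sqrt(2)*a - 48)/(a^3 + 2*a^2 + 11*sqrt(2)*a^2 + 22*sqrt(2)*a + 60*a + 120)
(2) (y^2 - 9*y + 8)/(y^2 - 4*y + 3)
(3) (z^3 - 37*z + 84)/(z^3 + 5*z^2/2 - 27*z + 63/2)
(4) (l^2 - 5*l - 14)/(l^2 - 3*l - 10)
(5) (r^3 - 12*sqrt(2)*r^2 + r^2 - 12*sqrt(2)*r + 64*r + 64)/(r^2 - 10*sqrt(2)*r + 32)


(1) = (a - 2*sqrt(2))/(a + 5*sqrt(2))
(2) = (y - 8)/(y - 3)
(3) = (2*z - 8)/(2*z - 3)
(4) = (l - 7)/(l - 5)
(5) = (r^2 + r*(1 - 4*sqrt(2)) - 4*sqrt(2))/(r - 2*sqrt(2))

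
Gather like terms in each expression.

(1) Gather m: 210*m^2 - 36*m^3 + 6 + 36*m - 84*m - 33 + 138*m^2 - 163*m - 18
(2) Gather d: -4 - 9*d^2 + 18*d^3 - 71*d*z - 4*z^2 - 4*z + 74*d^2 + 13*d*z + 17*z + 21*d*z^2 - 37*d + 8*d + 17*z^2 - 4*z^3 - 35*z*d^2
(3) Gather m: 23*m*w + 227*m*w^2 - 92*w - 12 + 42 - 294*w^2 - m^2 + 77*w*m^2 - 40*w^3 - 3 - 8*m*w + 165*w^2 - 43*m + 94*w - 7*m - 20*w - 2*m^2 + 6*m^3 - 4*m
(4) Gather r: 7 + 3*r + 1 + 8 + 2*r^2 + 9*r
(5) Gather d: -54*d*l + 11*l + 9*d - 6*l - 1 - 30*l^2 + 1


(1) = -36*m^3 + 348*m^2 - 211*m - 45
(2) = 18*d^3 + d^2*(65 - 35*z) + d*(21*z^2 - 58*z - 29) - 4*z^3 + 13*z^2 + 13*z - 4
(3) = 6*m^3 + m^2*(77*w - 3) + m*(227*w^2 + 15*w - 54) - 40*w^3 - 129*w^2 - 18*w + 27
(4) = 2*r^2 + 12*r + 16
(5) = d*(9 - 54*l) - 30*l^2 + 5*l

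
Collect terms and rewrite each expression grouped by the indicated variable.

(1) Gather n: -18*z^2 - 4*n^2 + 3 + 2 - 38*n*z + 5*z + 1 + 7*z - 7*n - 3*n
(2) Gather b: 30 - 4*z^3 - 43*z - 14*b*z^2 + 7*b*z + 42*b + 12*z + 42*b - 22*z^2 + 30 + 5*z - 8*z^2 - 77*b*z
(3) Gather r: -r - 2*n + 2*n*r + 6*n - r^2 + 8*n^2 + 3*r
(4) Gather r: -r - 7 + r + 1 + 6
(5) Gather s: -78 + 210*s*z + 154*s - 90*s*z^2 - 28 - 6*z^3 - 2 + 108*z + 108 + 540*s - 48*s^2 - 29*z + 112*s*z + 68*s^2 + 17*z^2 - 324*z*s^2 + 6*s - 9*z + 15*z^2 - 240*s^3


(1) = -4*n^2 + n*(-38*z - 10) - 18*z^2 + 12*z + 6
(2) = b*(-14*z^2 - 70*z + 84) - 4*z^3 - 30*z^2 - 26*z + 60
(3) = 8*n^2 + 4*n - r^2 + r*(2*n + 2)
(4) = 0
(5) = -240*s^3 + s^2*(20 - 324*z) + s*(-90*z^2 + 322*z + 700) - 6*z^3 + 32*z^2 + 70*z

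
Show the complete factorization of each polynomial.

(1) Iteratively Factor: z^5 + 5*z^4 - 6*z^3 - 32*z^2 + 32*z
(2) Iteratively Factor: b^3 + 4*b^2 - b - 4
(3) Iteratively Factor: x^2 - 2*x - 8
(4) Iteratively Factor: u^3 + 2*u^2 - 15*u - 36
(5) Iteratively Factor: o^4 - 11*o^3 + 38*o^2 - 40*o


(1) = (z + 4)*(z^4 + z^3 - 10*z^2 + 8*z) = (z - 2)*(z + 4)*(z^3 + 3*z^2 - 4*z) = (z - 2)*(z - 1)*(z + 4)*(z^2 + 4*z) = z*(z - 2)*(z - 1)*(z + 4)*(z + 4)
(2) = (b + 4)*(b^2 - 1) = (b - 1)*(b + 4)*(b + 1)
(3) = (x + 2)*(x - 4)
(4) = (u - 4)*(u^2 + 6*u + 9) = (u - 4)*(u + 3)*(u + 3)
(5) = (o)*(o^3 - 11*o^2 + 38*o - 40) = o*(o - 4)*(o^2 - 7*o + 10) = o*(o - 4)*(o - 2)*(o - 5)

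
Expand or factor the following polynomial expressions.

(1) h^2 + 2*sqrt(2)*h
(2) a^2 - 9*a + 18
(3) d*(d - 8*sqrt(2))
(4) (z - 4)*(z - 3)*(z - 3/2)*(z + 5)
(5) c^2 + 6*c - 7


(1) = h*(h + 2*sqrt(2))
(2) = (a - 6)*(a - 3)
(3) = d^2 - 8*sqrt(2)*d
(4) = z^4 - 7*z^3/2 - 20*z^2 + 189*z/2 - 90
(5) = (c - 1)*(c + 7)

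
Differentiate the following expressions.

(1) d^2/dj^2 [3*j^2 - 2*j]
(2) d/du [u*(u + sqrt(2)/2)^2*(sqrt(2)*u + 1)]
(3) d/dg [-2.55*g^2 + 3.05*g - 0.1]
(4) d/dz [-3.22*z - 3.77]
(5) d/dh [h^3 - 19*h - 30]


(1) = 6
(2) = 4*sqrt(2)*u^3 + 9*u^2 + 3*sqrt(2)*u + 1/2
(3) = 3.05 - 5.1*g
(4) = -3.22000000000000
(5) = 3*h^2 - 19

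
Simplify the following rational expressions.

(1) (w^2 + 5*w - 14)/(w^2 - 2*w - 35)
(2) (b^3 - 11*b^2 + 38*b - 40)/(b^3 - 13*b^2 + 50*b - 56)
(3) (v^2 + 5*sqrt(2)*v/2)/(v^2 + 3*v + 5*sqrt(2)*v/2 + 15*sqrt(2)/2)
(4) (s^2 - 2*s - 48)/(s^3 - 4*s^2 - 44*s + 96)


(1) = (w^2 + 5*w - 14)/(w^2 - 2*w - 35)
(2) = (b - 5)/(b - 7)
(3) = 4*v/(4*v + 12)
(4) = 1/(s - 2)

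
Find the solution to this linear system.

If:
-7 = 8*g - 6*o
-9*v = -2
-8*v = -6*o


Then:
g = -47/72
o = 8/27
v = 2/9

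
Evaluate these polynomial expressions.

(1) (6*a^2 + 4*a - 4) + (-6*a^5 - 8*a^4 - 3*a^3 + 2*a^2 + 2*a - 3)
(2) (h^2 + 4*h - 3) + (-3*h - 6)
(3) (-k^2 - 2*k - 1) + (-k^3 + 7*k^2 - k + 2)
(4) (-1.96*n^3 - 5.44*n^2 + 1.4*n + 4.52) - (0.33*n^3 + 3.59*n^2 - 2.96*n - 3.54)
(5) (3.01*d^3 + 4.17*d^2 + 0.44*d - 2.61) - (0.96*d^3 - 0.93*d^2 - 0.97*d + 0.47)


(1) = -6*a^5 - 8*a^4 - 3*a^3 + 8*a^2 + 6*a - 7
(2) = h^2 + h - 9
(3) = -k^3 + 6*k^2 - 3*k + 1
(4) = -2.29*n^3 - 9.03*n^2 + 4.36*n + 8.06
(5) = 2.05*d^3 + 5.1*d^2 + 1.41*d - 3.08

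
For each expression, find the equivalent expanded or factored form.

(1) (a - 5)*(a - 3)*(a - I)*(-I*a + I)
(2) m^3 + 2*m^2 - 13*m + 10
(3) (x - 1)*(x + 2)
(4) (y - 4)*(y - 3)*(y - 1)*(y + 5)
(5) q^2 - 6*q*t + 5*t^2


(1) = -I*a^4 - a^3 + 9*I*a^3 + 9*a^2 - 23*I*a^2 - 23*a + 15*I*a + 15
(2) = (m - 2)*(m - 1)*(m + 5)
(3) = x^2 + x - 2
(4) = y^4 - 3*y^3 - 21*y^2 + 83*y - 60
(5) = (q - 5*t)*(q - t)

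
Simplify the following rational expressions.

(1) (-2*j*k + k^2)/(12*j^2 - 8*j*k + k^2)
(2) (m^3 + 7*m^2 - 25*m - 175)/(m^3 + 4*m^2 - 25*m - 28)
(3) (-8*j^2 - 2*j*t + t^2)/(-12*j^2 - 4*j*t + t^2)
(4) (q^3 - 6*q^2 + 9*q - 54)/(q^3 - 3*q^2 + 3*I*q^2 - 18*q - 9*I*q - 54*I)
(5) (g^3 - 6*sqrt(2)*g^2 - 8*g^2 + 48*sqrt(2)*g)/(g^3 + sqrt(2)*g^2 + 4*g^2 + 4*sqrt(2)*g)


(1) = -k/(6*j - k)
(2) = (m^2 - 25)/(m^2 - 3*m - 4)
(3) = (-4*j + t)/(-6*j + t)
(4) = (q - 3*I)/(q + 3)
(5) = (g^2 + g*(-6*sqrt(2) - 8) + 48*sqrt(2))/(g^2 + g*(sqrt(2) + 4) + 4*sqrt(2))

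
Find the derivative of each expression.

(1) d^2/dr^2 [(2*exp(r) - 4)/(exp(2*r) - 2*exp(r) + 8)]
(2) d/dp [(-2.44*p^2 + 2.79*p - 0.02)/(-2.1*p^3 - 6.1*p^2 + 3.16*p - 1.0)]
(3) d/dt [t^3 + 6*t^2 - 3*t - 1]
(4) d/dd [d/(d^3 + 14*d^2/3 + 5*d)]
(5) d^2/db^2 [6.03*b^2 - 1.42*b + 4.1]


(1) = 2*(exp(4*r) - 6*exp(3*r) - 36*exp(2*r) + 72*exp(r) + 32)*exp(r)/(exp(6*r) - 6*exp(5*r) + 36*exp(4*r) - 104*exp(3*r) + 288*exp(2*r) - 384*exp(r) + 512)
(2) = (-5.124*p^4 + 11.718*p^3 + 9.1826*p^2 + 4.636*p - 2.7268)/(4.41*p^6 + 25.62*p^5 + 23.938*p^4 - 34.352*p^3 + 22.1856*p^2 - 6.32*p + 1.0)
(3) = 3*t^2 + 12*t - 3
(4) = -(18*d + 42)/(3*d^2 + 14*d + 15)^2
(5) = 12.0600000000000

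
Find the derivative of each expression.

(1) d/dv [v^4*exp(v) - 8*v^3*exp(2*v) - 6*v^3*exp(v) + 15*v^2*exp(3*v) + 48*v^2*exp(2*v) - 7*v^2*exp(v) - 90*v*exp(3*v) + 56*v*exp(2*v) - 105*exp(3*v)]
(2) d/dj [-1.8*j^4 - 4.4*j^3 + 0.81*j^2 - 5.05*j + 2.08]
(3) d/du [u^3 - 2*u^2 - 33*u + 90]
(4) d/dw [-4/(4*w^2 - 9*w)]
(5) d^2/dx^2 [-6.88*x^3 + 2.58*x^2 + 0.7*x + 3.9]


(1) = (v^4 - 16*v^3*exp(v) - 2*v^3 + 45*v^2*exp(2*v) + 72*v^2*exp(v) - 25*v^2 - 240*v*exp(2*v) + 208*v*exp(v) - 14*v - 405*exp(2*v) + 56*exp(v))*exp(v)
(2) = -7.2*j^3 - 13.2*j^2 + 1.62*j - 5.05
(3) = 3*u^2 - 4*u - 33
(4) = 4*(8*w - 9)/(w^2*(4*w - 9)^2)
(5) = 5.16 - 41.28*x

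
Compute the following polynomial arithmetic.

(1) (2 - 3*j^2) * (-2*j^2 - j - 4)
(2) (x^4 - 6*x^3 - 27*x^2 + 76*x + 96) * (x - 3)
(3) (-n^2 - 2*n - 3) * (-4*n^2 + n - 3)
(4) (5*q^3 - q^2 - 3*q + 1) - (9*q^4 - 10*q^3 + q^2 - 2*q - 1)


(1) = 6*j^4 + 3*j^3 + 8*j^2 - 2*j - 8
(2) = x^5 - 9*x^4 - 9*x^3 + 157*x^2 - 132*x - 288
(3) = 4*n^4 + 7*n^3 + 13*n^2 + 3*n + 9
(4) = -9*q^4 + 15*q^3 - 2*q^2 - q + 2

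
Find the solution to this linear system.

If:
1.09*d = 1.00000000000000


Then:
d = 0.92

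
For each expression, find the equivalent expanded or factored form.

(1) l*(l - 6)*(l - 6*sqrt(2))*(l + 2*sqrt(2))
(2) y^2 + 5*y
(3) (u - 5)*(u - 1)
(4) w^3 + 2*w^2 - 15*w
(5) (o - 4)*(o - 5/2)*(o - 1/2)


(1) = l^4 - 6*l^3 - 4*sqrt(2)*l^3 - 24*l^2 + 24*sqrt(2)*l^2 + 144*l
(2) = y*(y + 5)
(3) = u^2 - 6*u + 5
(4) = w*(w - 3)*(w + 5)
(5) = o^3 - 7*o^2 + 53*o/4 - 5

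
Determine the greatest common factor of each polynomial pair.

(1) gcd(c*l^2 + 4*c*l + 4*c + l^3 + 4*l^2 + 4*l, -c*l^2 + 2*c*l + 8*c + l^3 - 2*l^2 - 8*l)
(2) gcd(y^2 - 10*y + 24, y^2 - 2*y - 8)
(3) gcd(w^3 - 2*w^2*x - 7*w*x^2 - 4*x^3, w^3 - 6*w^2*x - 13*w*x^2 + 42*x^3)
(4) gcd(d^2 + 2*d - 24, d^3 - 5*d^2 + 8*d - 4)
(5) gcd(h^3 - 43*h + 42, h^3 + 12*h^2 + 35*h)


(1) = gcd((c + l)*(l + 2)^2, (-c + l)*(l - 4)*(l + 2)) = l + 2
(2) = gcd((y - 6)*(y - 4), (y - 4)*(y + 2)) = y - 4
(3) = 1
(4) = 1
(5) = h + 7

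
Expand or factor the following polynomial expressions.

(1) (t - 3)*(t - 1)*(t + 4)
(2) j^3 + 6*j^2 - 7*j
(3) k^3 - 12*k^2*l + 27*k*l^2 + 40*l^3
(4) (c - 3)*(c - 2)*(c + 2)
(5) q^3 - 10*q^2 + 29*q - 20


(1) = t^3 - 13*t + 12
(2) = j*(j - 1)*(j + 7)
(3) = (k - 8*l)*(k - 5*l)*(k + l)
(4) = c^3 - 3*c^2 - 4*c + 12
(5) = (q - 5)*(q - 4)*(q - 1)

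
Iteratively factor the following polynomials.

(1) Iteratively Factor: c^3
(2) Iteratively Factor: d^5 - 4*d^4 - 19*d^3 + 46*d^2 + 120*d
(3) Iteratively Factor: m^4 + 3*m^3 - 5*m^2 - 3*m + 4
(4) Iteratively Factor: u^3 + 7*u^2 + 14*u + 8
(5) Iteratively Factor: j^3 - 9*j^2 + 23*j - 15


(1) = (c)*(c^2) = c^2*(c)
(2) = (d)*(d^4 - 4*d^3 - 19*d^2 + 46*d + 120) = d*(d + 3)*(d^3 - 7*d^2 + 2*d + 40) = d*(d - 5)*(d + 3)*(d^2 - 2*d - 8) = d*(d - 5)*(d + 2)*(d + 3)*(d - 4)
(3) = (m + 4)*(m^3 - m^2 - m + 1) = (m - 1)*(m + 4)*(m^2 - 1) = (m - 1)*(m + 1)*(m + 4)*(m - 1)
(4) = (u + 1)*(u^2 + 6*u + 8) = (u + 1)*(u + 4)*(u + 2)
(5) = (j - 1)*(j^2 - 8*j + 15) = (j - 3)*(j - 1)*(j - 5)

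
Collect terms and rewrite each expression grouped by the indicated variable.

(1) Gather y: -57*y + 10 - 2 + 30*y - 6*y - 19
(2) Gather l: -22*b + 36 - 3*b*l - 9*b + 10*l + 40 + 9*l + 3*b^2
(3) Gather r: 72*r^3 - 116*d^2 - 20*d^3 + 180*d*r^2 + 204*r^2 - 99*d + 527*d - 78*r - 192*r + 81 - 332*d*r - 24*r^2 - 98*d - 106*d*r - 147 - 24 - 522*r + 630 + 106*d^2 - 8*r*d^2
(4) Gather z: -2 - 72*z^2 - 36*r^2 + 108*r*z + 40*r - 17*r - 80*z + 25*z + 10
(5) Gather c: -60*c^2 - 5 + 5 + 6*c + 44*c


(1) = -33*y - 11
(2) = 3*b^2 - 31*b + l*(19 - 3*b) + 76
(3) = -20*d^3 - 10*d^2 + 330*d + 72*r^3 + r^2*(180*d + 180) + r*(-8*d^2 - 438*d - 792) + 540
(4) = -36*r^2 + 23*r - 72*z^2 + z*(108*r - 55) + 8
(5) = -60*c^2 + 50*c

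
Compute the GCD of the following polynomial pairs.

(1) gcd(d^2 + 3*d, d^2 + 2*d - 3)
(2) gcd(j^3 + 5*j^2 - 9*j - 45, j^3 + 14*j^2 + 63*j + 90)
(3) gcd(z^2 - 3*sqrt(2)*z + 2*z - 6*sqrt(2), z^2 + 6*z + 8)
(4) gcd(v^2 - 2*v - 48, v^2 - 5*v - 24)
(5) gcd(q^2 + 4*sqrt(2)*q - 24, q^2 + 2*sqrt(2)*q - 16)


(1) = d + 3
(2) = j^2 + 8*j + 15
(3) = gcd((z + 2)*(z - 3*sqrt(2)), (z + 2)*(z + 4)) = z + 2
(4) = gcd((v - 8)*(v + 6), (v - 8)*(v + 3)) = v - 8
(5) = q - 2*sqrt(2)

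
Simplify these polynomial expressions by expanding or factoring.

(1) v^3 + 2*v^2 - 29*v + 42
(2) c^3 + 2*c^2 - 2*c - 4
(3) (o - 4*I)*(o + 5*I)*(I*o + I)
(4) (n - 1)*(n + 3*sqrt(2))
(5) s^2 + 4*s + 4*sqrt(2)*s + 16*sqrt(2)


(1) = (v - 3)*(v - 2)*(v + 7)
(2) = (c + 2)*(c - sqrt(2))*(c + sqrt(2))
(3) = I*o^3 - o^2 + I*o^2 - o + 20*I*o + 20*I
(4) = n^2 - n + 3*sqrt(2)*n - 3*sqrt(2)
(5) = (s + 4)*(s + 4*sqrt(2))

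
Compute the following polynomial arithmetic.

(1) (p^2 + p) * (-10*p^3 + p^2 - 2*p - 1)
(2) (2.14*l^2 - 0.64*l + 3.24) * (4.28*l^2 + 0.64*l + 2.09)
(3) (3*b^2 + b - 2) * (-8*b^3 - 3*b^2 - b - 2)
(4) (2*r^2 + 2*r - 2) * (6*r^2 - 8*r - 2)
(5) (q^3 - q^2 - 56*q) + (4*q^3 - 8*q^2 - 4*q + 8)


(1) = -10*p^5 - 9*p^4 - p^3 - 3*p^2 - p
(2) = 9.1592*l^4 - 1.3696*l^3 + 17.9302*l^2 + 0.736*l + 6.7716
(3) = -24*b^5 - 17*b^4 + 10*b^3 - b^2 + 4
(4) = 12*r^4 - 4*r^3 - 32*r^2 + 12*r + 4
(5) = 5*q^3 - 9*q^2 - 60*q + 8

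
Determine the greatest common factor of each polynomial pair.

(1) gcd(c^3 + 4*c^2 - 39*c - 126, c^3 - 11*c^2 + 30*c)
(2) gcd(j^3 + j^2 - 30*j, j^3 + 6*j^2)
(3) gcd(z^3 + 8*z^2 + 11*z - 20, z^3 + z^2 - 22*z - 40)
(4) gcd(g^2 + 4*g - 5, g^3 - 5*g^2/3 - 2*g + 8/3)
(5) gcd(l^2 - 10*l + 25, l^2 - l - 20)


(1) = gcd((c - 6)*(c + 3)*(c + 7), c*(c - 6)*(c - 5)) = c - 6
(2) = j^2 + 6*j
(3) = z + 4
(4) = gcd((g - 1)*(g + 5), (g - 2)*(g - 1)*(g + 4/3)) = g - 1
(5) = gcd((l - 5)^2, (l - 5)*(l + 4)) = l - 5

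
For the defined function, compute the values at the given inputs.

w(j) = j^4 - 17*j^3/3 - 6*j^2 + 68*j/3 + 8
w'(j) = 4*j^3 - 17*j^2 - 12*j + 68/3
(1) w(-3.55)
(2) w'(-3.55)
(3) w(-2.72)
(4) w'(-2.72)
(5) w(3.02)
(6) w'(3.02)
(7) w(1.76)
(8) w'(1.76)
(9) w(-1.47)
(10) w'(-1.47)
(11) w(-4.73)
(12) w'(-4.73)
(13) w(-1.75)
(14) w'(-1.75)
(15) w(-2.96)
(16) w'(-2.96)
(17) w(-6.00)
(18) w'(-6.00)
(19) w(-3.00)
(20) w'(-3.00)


(1) = 264.26
(2) = -327.93
(3) = 70.73
(4) = -150.96
(5) = -51.17
(6) = -58.45
(7) = 8.01
(8) = -29.31
(9) = -15.62
(10) = -9.13
(11) = 866.76
(12) = -724.21
(13) = -10.29
(14) = -29.83
(15) = 112.06
(16) = -194.50
(17) = 2176.00
(18) = -1381.33
(19) = 120.00
(20) = -202.33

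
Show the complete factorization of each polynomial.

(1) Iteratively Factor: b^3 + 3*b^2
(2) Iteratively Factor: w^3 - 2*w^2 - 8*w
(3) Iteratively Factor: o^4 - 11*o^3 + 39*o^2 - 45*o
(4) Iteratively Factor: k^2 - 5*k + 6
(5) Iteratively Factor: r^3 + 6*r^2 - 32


(1) = (b)*(b^2 + 3*b) = b^2*(b + 3)
(2) = (w)*(w^2 - 2*w - 8) = w*(w - 4)*(w + 2)
(3) = (o)*(o^3 - 11*o^2 + 39*o - 45) = o*(o - 3)*(o^2 - 8*o + 15) = o*(o - 3)^2*(o - 5)
(4) = (k - 3)*(k - 2)
(5) = (r + 4)*(r^2 + 2*r - 8) = (r - 2)*(r + 4)*(r + 4)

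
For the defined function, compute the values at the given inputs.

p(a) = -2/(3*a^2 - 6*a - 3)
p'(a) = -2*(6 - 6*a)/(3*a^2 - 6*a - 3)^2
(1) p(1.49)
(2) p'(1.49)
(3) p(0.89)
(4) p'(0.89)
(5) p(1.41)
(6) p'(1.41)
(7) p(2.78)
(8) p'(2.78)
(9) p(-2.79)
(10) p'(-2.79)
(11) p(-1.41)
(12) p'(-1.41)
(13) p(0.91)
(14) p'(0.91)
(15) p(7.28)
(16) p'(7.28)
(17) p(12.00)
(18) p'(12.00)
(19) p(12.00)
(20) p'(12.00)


(1) = 0.38
(2) = 0.21
(3) = 0.34
(4) = -0.04
(5) = 0.36
(6) = 0.16
(7) = -0.57
(8) = 1.74
(9) = -0.05
(10) = -0.03
(11) = -0.18
(12) = -0.22
(13) = 0.33
(14) = -0.03
(15) = -0.02
(16) = 0.01
(17) = -0.01
(18) = 0.00
(19) = -0.01
(20) = 0.00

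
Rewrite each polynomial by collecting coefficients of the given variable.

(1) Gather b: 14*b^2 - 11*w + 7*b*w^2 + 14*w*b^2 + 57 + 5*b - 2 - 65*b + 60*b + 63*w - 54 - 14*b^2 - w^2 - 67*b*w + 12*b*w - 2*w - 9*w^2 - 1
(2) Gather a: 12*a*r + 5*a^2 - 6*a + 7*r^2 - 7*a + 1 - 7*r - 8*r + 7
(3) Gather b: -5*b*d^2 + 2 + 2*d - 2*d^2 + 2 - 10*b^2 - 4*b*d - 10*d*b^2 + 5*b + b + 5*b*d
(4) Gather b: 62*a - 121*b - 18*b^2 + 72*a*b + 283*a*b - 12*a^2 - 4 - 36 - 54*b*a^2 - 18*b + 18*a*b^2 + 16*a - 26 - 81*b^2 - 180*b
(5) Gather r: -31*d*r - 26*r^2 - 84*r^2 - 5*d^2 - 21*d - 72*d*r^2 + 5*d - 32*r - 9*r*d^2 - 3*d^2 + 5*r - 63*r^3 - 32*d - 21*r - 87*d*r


(1) = 14*b^2*w + b*(7*w^2 - 55*w) - 10*w^2 + 50*w
(2) = 5*a^2 + a*(12*r - 13) + 7*r^2 - 15*r + 8
(3) = b^2*(-10*d - 10) + b*(-5*d^2 + d + 6) - 2*d^2 + 2*d + 4
(4) = -12*a^2 + 78*a + b^2*(18*a - 99) + b*(-54*a^2 + 355*a - 319) - 66
(5) = -8*d^2 - 48*d - 63*r^3 + r^2*(-72*d - 110) + r*(-9*d^2 - 118*d - 48)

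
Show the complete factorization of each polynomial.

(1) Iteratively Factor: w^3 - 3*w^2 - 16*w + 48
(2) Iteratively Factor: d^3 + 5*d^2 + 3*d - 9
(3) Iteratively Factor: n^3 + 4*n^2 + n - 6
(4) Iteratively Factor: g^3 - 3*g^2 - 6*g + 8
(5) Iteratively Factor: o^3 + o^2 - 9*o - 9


(1) = (w + 4)*(w^2 - 7*w + 12) = (w - 4)*(w + 4)*(w - 3)
(2) = (d + 3)*(d^2 + 2*d - 3) = (d - 1)*(d + 3)*(d + 3)
(3) = (n - 1)*(n^2 + 5*n + 6) = (n - 1)*(n + 3)*(n + 2)
(4) = (g - 4)*(g^2 + g - 2) = (g - 4)*(g - 1)*(g + 2)
(5) = (o - 3)*(o^2 + 4*o + 3) = (o - 3)*(o + 3)*(o + 1)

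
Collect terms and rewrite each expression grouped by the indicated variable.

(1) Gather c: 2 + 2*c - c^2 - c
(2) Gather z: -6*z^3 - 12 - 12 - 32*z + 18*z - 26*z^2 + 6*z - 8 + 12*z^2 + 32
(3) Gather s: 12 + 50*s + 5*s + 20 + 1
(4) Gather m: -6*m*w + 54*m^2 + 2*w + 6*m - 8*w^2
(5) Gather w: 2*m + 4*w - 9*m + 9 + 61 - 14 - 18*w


(1) = -c^2 + c + 2
(2) = -6*z^3 - 14*z^2 - 8*z
(3) = 55*s + 33
(4) = 54*m^2 + m*(6 - 6*w) - 8*w^2 + 2*w
(5) = -7*m - 14*w + 56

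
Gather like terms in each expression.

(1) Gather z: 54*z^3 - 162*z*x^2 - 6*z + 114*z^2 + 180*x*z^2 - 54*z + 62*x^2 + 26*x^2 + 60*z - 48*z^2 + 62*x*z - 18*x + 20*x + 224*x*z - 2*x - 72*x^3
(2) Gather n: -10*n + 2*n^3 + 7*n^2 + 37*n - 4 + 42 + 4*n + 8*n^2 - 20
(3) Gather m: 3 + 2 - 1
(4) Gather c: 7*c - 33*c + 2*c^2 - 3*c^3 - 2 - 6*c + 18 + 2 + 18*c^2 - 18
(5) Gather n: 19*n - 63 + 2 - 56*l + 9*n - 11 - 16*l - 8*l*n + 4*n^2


(1) = -72*x^3 + 88*x^2 + 54*z^3 + z^2*(180*x + 66) + z*(-162*x^2 + 286*x)
(2) = 2*n^3 + 15*n^2 + 31*n + 18
(3) = 4
(4) = -3*c^3 + 20*c^2 - 32*c
(5) = -72*l + 4*n^2 + n*(28 - 8*l) - 72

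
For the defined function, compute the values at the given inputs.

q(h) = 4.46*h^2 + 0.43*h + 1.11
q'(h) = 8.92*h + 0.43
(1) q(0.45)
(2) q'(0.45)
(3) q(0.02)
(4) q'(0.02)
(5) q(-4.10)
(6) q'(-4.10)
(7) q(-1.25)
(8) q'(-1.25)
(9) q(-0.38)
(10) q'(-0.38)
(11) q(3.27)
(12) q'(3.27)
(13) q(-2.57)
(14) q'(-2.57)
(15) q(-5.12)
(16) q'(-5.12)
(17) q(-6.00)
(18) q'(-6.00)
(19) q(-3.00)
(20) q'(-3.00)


(1) = 2.21
(2) = 4.44
(3) = 1.12
(4) = 0.61
(5) = 74.32
(6) = -36.14
(7) = 7.54
(8) = -10.72
(9) = 1.59
(10) = -2.96
(11) = 50.21
(12) = 29.60
(13) = 29.46
(14) = -22.49
(15) = 115.82
(16) = -45.24
(17) = 159.09
(18) = -53.09
(19) = 39.96
(20) = -26.33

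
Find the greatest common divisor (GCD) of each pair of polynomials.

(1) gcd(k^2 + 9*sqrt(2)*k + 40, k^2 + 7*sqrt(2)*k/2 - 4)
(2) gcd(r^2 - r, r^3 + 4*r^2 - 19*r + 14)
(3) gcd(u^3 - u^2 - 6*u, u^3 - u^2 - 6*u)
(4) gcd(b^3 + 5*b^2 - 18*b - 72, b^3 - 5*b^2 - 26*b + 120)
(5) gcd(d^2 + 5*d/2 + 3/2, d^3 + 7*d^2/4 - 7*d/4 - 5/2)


(1) = gcd((k + 4*sqrt(2))*(k + 5*sqrt(2)), (k - sqrt(2)/2)*(k + 4*sqrt(2))) = k + 4*sqrt(2)
(2) = r - 1
(3) = u^3 - u^2 - 6*u
(4) = gcd((b - 4)*(b + 3)*(b + 6), (b - 6)*(b - 4)*(b + 5)) = b - 4
(5) = d + 1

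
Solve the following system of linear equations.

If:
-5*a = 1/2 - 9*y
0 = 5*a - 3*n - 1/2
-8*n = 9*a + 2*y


Then:
a = 11/211
n = -101/1266
y = 107/1266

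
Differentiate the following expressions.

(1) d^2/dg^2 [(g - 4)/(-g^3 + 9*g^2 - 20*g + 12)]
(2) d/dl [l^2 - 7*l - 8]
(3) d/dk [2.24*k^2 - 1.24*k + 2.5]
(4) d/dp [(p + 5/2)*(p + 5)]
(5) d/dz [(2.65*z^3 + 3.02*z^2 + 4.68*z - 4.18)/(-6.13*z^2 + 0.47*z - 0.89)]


(1) = 2*(-(g - 4)*(3*g^2 - 18*g + 20)^2 + (3*g^2 - 18*g + 3*(g - 4)*(g - 3) + 20)*(g^3 - 9*g^2 + 20*g - 12))/(g^3 - 9*g^2 + 20*g - 12)^3
(2) = 2*l - 7
(3) = 4.48*k - 1.24
(4) = 2*p + 15/2
(5) = (-16.2445*z^4 + 2.491*z^3 + 23.0323*z^2 - 56.6224*z - 2.2006)/(37.5769*z^4 - 5.7622*z^3 + 11.1323*z^2 - 0.8366*z + 0.7921)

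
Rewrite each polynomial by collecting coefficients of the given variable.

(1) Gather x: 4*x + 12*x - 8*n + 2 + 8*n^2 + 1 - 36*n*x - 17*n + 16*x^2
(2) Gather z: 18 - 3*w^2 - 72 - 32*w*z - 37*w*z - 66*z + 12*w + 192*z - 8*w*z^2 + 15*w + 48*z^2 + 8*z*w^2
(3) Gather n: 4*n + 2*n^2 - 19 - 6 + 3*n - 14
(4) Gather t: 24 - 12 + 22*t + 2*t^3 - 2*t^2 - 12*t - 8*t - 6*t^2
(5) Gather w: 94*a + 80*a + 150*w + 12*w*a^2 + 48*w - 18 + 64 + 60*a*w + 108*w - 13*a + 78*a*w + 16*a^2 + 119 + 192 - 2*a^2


(1) = 8*n^2 - 25*n + 16*x^2 + x*(16 - 36*n) + 3
(2) = -3*w^2 + 27*w + z^2*(48 - 8*w) + z*(8*w^2 - 69*w + 126) - 54
(3) = 2*n^2 + 7*n - 39
(4) = 2*t^3 - 8*t^2 + 2*t + 12
(5) = 14*a^2 + 161*a + w*(12*a^2 + 138*a + 306) + 357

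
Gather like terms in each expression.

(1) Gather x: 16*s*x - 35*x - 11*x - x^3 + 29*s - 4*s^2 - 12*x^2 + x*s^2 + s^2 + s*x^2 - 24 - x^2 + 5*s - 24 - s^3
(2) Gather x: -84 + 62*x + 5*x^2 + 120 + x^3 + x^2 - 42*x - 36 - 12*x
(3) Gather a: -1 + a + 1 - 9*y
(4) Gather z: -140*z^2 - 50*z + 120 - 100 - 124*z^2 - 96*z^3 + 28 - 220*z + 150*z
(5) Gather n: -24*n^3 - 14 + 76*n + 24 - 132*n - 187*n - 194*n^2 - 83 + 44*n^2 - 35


(1) = -s^3 - 3*s^2 + 34*s - x^3 + x^2*(s - 13) + x*(s^2 + 16*s - 46) - 48
(2) = x^3 + 6*x^2 + 8*x
(3) = a - 9*y
(4) = -96*z^3 - 264*z^2 - 120*z + 48
(5) = -24*n^3 - 150*n^2 - 243*n - 108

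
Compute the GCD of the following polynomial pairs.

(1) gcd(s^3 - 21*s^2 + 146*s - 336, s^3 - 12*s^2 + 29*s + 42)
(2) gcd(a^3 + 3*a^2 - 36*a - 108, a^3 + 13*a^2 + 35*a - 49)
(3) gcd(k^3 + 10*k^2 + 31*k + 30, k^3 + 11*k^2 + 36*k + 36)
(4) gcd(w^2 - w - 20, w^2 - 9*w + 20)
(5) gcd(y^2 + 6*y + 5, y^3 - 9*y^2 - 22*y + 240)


(1) = s^2 - 13*s + 42
(2) = 1
(3) = k^2 + 5*k + 6
(4) = gcd((w - 5)*(w + 4), (w - 5)*(w - 4)) = w - 5
(5) = y + 5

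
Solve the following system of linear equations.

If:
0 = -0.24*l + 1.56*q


Then:
l = 6.5*q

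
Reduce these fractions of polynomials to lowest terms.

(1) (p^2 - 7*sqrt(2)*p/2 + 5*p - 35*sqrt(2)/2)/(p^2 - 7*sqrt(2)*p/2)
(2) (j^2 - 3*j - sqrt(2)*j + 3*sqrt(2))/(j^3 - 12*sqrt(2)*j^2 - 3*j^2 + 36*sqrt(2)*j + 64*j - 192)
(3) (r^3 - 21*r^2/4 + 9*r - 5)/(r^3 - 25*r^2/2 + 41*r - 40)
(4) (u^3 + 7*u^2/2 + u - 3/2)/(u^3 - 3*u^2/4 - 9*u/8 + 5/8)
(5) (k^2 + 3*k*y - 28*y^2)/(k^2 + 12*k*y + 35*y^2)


(1) = (4*p + 20)/(4*p)
(2) = (j - sqrt(2))/(j^2 - 12*sqrt(2)*j + 64)
(3) = (4*r^2 - 13*r + 10)/(4*r^2 - 42*r + 80)
(4) = (4*u + 12)/(4*u - 5)
(5) = (k - 4*y)/(k + 5*y)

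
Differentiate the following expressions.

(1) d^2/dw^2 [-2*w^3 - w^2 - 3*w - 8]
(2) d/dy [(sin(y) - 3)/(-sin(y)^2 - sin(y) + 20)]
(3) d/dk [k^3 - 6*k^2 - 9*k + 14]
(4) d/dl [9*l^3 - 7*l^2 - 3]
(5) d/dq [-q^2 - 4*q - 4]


(1) = -12*w - 2
(2) = (sin(y)^2 - 6*sin(y) + 17)*cos(y)/(sin(y)^2 + sin(y) - 20)^2
(3) = 3*k^2 - 12*k - 9
(4) = l*(27*l - 14)
(5) = -2*q - 4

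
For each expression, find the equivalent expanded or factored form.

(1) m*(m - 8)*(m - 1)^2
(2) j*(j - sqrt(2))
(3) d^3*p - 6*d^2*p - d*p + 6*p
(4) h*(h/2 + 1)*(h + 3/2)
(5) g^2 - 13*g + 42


(1) = m^4 - 10*m^3 + 17*m^2 - 8*m
(2) = j^2 - sqrt(2)*j
(3) = (d - 6)*(d - 1)*(d*p + p)
(4) = h^3/2 + 7*h^2/4 + 3*h/2
(5) = (g - 7)*(g - 6)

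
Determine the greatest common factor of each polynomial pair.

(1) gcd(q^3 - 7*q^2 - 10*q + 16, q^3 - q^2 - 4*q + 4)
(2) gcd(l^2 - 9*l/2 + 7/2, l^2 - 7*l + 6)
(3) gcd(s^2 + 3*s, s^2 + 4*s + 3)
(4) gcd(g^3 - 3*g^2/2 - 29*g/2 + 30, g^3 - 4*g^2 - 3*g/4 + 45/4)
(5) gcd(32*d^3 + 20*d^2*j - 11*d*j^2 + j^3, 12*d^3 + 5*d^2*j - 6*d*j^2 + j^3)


(1) = gcd((q - 8)*(q - 1)*(q + 2), (q - 2)*(q - 1)*(q + 2)) = q^2 + q - 2
(2) = l - 1
(3) = gcd(s*(s + 3), (s + 1)*(s + 3)) = s + 3
(4) = g^2 - 11*g/2 + 15/2
(5) = gcd((-8*d + j)*(-4*d + j)*(d + j), (-4*d + j)*(-3*d + j)*(d + j)) = 4*d^2 + 3*d*j - j^2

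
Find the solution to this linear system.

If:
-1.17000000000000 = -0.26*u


Then:
u = 4.50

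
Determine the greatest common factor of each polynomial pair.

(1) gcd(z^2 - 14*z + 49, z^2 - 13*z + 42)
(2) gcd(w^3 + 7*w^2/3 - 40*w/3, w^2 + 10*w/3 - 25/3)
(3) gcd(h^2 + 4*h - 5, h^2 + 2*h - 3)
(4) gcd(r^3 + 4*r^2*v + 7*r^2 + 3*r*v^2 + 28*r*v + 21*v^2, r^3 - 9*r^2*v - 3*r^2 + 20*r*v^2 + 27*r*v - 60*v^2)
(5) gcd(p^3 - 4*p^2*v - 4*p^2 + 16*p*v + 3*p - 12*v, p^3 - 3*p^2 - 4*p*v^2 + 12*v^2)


(1) = z - 7
(2) = w + 5
(3) = gcd((h - 1)*(h + 5), (h - 1)*(h + 3)) = h - 1
(4) = 1
(5) = gcd((p - 3)*(p - 1)*(p - 4*v), (p - 3)*(p - 2*v)*(p + 2*v)) = p - 3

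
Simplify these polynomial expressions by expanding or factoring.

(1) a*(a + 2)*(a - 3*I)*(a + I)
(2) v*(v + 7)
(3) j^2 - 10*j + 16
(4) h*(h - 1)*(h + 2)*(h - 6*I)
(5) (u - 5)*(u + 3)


(1) = a^4 + 2*a^3 - 2*I*a^3 + 3*a^2 - 4*I*a^2 + 6*a
(2) = v^2 + 7*v
(3) = (j - 8)*(j - 2)
(4) = h^4 + h^3 - 6*I*h^3 - 2*h^2 - 6*I*h^2 + 12*I*h
(5) = u^2 - 2*u - 15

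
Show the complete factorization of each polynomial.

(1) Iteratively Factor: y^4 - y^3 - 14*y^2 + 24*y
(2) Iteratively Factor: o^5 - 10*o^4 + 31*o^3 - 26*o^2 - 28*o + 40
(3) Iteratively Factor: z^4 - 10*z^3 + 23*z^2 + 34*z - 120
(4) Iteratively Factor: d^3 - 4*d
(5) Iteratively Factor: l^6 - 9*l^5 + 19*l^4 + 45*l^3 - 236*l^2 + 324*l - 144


(1) = (y - 2)*(y^3 + y^2 - 12*y) = (y - 2)*(y + 4)*(y^2 - 3*y) = (y - 3)*(y - 2)*(y + 4)*(y)
(2) = (o - 2)*(o^4 - 8*o^3 + 15*o^2 + 4*o - 20) = (o - 2)^2*(o^3 - 6*o^2 + 3*o + 10) = (o - 2)^2*(o + 1)*(o^2 - 7*o + 10) = (o - 2)^3*(o + 1)*(o - 5)
(3) = (z - 5)*(z^3 - 5*z^2 - 2*z + 24) = (z - 5)*(z - 3)*(z^2 - 2*z - 8) = (z - 5)*(z - 4)*(z - 3)*(z + 2)
(4) = (d + 2)*(d^2 - 2*d) = d*(d + 2)*(d - 2)
(5) = (l - 3)*(l^5 - 6*l^4 + l^3 + 48*l^2 - 92*l + 48) = (l - 3)*(l - 2)*(l^4 - 4*l^3 - 7*l^2 + 34*l - 24) = (l - 3)*(l - 2)^2*(l^3 - 2*l^2 - 11*l + 12) = (l - 4)*(l - 3)*(l - 2)^2*(l^2 + 2*l - 3) = (l - 4)*(l - 3)*(l - 2)^2*(l - 1)*(l + 3)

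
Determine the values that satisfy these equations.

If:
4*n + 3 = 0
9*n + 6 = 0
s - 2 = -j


Then:
No Solution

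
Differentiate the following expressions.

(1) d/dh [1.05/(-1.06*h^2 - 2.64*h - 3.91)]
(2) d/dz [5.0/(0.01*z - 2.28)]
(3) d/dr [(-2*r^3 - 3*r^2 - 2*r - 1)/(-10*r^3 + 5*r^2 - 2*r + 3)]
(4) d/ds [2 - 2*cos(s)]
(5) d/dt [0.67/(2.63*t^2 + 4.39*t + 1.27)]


(1) = (2.226*h + 2.772)/(1.06*h^2 + 2.64*h + 3.91)^2
(2) = -0.05/(0.01*z - 2.28)^2
(3) = 8*(-5*r^4 - 4*r^3 - 4*r^2 - r - 1)/(100*r^6 - 100*r^5 + 65*r^4 - 80*r^3 + 34*r^2 - 12*r + 9)
(4) = 2*sin(s)
(5) = (-3.5242*t - 2.9413)/(2.63*t^2 + 4.39*t + 1.27)^2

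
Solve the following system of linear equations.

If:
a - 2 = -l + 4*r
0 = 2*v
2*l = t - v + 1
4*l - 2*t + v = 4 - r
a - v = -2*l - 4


Then:
a = 24
l = -14
r = 2
t = -29
v = 0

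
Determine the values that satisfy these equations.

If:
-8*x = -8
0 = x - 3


Then:
No Solution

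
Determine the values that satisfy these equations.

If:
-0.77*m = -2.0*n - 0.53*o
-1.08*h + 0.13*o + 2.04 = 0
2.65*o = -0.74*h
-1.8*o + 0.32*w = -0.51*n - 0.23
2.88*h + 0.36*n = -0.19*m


Then:
h = 1.83
m = -16.16
n = -6.09
o = -0.51
w = 6.11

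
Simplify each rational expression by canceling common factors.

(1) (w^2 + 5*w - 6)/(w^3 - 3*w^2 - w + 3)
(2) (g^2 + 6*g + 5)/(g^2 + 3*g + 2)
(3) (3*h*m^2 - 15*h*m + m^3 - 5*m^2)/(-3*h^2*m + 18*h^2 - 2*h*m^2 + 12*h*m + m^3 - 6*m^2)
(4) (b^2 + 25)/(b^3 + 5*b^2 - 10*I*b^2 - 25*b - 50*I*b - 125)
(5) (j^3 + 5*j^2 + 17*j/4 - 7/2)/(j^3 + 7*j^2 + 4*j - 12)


(1) = (w + 6)/(w^2 - 2*w - 3)
(2) = (g + 5)/(g + 2)
(3) = (-3*h*m^2 + 15*h*m - m^3 + 5*m^2)/(3*h^2*m - 18*h^2 + 2*h*m^2 - 12*h*m - m^3 + 6*m^2)
(4) = (b + 5*I)/(b^2 + b*(5 - 5*I) - 25*I)
(5) = (4*j^2 + 12*j - 7)/(4*j^2 + 20*j - 24)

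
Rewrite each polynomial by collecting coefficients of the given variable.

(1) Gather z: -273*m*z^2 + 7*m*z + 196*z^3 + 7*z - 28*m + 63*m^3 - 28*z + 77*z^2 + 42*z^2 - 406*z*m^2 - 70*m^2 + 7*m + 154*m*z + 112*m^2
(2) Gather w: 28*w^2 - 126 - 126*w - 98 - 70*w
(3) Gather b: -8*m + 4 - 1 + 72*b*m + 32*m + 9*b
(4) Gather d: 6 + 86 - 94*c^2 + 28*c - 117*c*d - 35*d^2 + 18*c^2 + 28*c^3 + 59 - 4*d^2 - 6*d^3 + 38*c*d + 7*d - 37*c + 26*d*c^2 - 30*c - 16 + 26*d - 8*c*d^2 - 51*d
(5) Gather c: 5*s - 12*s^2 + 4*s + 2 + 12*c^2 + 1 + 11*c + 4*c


(1) = 63*m^3 + 42*m^2 - 21*m + 196*z^3 + z^2*(119 - 273*m) + z*(-406*m^2 + 161*m - 21)
(2) = 28*w^2 - 196*w - 224
(3) = b*(72*m + 9) + 24*m + 3
(4) = 28*c^3 - 76*c^2 - 39*c - 6*d^3 + d^2*(-8*c - 39) + d*(26*c^2 - 79*c - 18) + 135
(5) = 12*c^2 + 15*c - 12*s^2 + 9*s + 3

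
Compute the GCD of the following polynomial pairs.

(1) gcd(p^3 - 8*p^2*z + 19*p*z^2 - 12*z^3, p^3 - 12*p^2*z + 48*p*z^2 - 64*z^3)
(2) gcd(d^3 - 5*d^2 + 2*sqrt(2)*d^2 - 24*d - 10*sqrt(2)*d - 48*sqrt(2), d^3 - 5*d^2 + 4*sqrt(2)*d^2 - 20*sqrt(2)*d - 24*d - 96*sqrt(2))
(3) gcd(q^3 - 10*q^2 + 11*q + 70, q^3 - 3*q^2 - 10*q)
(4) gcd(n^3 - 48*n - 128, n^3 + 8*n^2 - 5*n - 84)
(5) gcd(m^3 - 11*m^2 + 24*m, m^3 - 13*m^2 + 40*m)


(1) = gcd((p - 4*z)*(p - 3*z)*(p - z), (p - 4*z)^3) = -p + 4*z
(2) = d^2 - 5*d - 24
(3) = gcd((q - 7)*(q - 5)*(q + 2), q*(q - 5)*(q + 2)) = q^2 - 3*q - 10
(4) = n + 4
(5) = gcd(m*(m - 8)*(m - 3), m*(m - 8)*(m - 5)) = m^2 - 8*m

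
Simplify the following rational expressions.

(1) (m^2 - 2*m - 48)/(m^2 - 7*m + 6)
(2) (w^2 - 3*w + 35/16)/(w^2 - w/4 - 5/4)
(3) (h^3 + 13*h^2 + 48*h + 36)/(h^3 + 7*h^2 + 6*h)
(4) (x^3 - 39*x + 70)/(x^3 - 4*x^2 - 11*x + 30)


(1) = (m^2 - 2*m - 48)/(m^2 - 7*m + 6)
(2) = (4*w - 7)/(4*w + 4)
(3) = (h + 6)/h
(4) = (x + 7)/(x + 3)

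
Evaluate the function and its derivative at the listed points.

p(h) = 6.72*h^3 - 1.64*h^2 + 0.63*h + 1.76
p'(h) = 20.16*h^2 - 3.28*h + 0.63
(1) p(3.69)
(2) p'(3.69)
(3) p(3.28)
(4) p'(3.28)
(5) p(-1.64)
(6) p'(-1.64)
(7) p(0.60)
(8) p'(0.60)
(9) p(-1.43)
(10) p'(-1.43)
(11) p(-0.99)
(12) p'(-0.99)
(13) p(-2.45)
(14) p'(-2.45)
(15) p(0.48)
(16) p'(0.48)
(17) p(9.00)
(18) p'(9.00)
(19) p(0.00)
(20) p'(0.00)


(1) = 319.39
(2) = 263.03
(3) = 223.31
(4) = 206.76
(5) = -33.33
(6) = 60.23
(7) = 3.00
(8) = 5.92
(9) = -22.15
(10) = 46.55
(11) = -6.99
(12) = 23.64
(13) = -108.45
(14) = 129.68
(15) = 2.43
(16) = 3.70
(17) = 4773.47
(18) = 1604.07
(19) = 1.76
(20) = 0.63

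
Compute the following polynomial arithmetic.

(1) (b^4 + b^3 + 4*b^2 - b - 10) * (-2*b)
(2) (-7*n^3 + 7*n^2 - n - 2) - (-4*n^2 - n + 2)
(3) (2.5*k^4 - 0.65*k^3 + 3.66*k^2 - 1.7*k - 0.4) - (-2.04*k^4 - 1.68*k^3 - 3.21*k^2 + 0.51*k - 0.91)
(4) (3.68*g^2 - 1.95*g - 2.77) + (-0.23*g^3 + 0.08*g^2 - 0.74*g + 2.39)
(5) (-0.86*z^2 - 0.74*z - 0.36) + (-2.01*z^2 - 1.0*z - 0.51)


(1) = -2*b^5 - 2*b^4 - 8*b^3 + 2*b^2 + 20*b
(2) = -7*n^3 + 11*n^2 - 4
(3) = 4.54*k^4 + 1.03*k^3 + 6.87*k^2 - 2.21*k + 0.51
(4) = -0.23*g^3 + 3.76*g^2 - 2.69*g - 0.38
(5) = -2.87*z^2 - 1.74*z - 0.87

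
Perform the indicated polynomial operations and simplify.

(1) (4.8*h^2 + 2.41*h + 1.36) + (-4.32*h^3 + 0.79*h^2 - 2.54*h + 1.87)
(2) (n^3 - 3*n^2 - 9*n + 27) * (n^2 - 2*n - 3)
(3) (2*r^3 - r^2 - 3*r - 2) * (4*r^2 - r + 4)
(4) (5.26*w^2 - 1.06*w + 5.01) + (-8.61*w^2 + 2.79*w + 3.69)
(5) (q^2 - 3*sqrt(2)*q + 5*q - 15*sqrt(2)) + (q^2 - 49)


(1) = -4.32*h^3 + 5.59*h^2 - 0.13*h + 3.23
(2) = n^5 - 5*n^4 - 6*n^3 + 54*n^2 - 27*n - 81
(3) = 8*r^5 - 6*r^4 - 3*r^3 - 9*r^2 - 10*r - 8
(4) = -3.35*w^2 + 1.73*w + 8.7
(5) = 2*q^2 - 3*sqrt(2)*q + 5*q - 49 - 15*sqrt(2)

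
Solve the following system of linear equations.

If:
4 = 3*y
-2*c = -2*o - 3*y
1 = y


Then:
No Solution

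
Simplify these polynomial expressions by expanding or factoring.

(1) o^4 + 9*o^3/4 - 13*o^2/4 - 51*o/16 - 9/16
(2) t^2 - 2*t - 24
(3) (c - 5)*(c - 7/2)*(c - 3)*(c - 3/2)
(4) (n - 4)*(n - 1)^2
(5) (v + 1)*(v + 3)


(1) = (o - 3/2)*(o + 1/4)*(o + 1/2)*(o + 3)
(2) = (t - 6)*(t + 4)
(3) = c^4 - 13*c^3 + 241*c^2/4 - 117*c + 315/4
(4) = n^3 - 6*n^2 + 9*n - 4
(5) = v^2 + 4*v + 3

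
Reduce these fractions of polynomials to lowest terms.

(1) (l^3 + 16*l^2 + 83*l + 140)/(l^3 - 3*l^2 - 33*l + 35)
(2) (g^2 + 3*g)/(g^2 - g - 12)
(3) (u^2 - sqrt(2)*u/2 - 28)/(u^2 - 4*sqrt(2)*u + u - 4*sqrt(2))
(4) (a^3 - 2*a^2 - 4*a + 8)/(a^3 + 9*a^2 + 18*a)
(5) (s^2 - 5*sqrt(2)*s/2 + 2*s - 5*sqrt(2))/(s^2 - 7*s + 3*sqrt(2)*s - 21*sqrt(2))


(1) = (l^2 + 11*l + 28)/(l^2 - 8*l + 7)
(2) = g/(g - 4)
(3) = (2*u + 7*sqrt(2))/(2*u + 2)
(4) = (a^3 - 2*a^2 - 4*a + 8)/(a^3 + 9*a^2 + 18*a)
(5) = (2*s^2 + s*(4 - 5*sqrt(2)) - 10*sqrt(2))/(2*s^2 + s*(-14 + 6*sqrt(2)) - 42*sqrt(2))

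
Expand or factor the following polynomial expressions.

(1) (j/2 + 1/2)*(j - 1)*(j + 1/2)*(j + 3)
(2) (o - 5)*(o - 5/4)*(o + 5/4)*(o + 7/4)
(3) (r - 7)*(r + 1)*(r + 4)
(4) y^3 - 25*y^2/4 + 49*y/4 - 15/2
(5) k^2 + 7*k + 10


(1) = j^4/2 + 7*j^3/4 + j^2/4 - 7*j/4 - 3/4
(2) = o^4 - 13*o^3/4 - 165*o^2/16 + 325*o/64 + 875/64
(3) = r^3 - 2*r^2 - 31*r - 28
(4) = (y - 3)*(y - 2)*(y - 5/4)
(5) = (k + 2)*(k + 5)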